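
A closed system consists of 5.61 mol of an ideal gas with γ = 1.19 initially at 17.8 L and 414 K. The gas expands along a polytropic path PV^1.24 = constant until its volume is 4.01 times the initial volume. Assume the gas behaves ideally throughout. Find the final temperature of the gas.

297 K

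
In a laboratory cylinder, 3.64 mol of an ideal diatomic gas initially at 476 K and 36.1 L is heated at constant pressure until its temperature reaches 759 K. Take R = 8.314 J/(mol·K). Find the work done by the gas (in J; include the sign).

8560 J

P₁ = nRT₁/V₁ = 3.64×8.314×476/36.1 = 399 kPa.
Isobaric: P stays 399 kPa; V/T = const ⇒ T₂ = 759 K, V₂ = 57.6 L.
W = PΔV = 399×(57.6−36.1) kPa·L = 8560 J.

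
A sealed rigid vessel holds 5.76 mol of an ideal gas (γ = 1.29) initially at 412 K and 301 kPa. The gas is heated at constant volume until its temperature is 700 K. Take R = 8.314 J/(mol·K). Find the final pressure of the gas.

511 kPa

V₁ = nRT₁/P₁ = 5.76×8.314×412/301 = 65.5 L.
Isochoric: V stays 65.5 L; P/T = const ⇒ T₂ = 700 K, P₂ = 511 kPa.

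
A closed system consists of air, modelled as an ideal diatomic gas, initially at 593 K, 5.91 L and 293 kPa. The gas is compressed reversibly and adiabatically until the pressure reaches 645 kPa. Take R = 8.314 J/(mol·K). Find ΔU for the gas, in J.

n = P₁V₁/(RT₁) = 293×5.91/(8.314×593) = 0.351 mol.
Adiabatic: T₂/T₁ = (P₂/P₁)^((γ−1)/γ) ⇒ T₂ = 593×(2.20)^0.286 = 743 K; V₂ = 3.36 L.
For an ideal gas ΔU = nCvΔT with Cv = (5/2)R = 20.8 J/(mol·K).
ΔU = 0.351×20.8×(743−593) = 1090 J.

1090 J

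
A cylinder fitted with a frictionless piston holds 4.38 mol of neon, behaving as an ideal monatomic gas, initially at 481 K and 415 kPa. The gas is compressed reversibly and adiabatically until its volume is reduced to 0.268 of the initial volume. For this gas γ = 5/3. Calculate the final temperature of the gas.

1160 K

V₁ = nRT₁/P₁ = 4.38×8.314×481/415 = 42.2 L.
Adiabatic: TV^(γ−1) = const ⇒ T₂ = 481×(3.73)^0.667 = 1160 K; PV^γ = const ⇒ P₂ = 3730 kPa.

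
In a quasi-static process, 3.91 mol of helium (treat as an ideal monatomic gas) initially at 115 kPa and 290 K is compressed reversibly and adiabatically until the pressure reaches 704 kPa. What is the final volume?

27.6 L

V₁ = nRT₁/P₁ = 3.91×8.314×290/115 = 82.0 L.
Adiabatic: T₂/T₁ = (P₂/P₁)^((γ−1)/γ) ⇒ T₂ = 290×(6.12)^0.400 = 599 K; V₂ = 27.6 L.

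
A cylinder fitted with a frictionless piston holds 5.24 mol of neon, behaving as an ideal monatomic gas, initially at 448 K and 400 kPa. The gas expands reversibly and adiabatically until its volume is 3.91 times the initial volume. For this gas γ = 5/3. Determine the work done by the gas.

V₁ = nRT₁/P₁ = 5.24×8.314×448/400 = 48.8 L.
Adiabatic: TV^(γ−1) = const ⇒ T₂ = 448×(0.256)^0.667 = 181 K; PV^γ = const ⇒ P₂ = 41.2 kPa.
ΔU = nCvΔT = 5.24×12.5×(181−448) = -17500 J.
Q = 0 for an adiabatic process, so W = −ΔU = 17500 J.

17500 J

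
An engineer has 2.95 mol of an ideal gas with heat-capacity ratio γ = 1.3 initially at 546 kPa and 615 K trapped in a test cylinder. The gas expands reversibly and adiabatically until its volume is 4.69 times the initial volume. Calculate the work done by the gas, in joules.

18700 J

V₁ = nRT₁/P₁ = 2.95×8.314×615/546 = 27.6 L.
Adiabatic: TV^(γ−1) = const ⇒ T₂ = 615×(0.213)^0.300 = 387 K; PV^γ = const ⇒ P₂ = 73.2 kPa.
ΔU = nCvΔT = 2.95×27.7×(387−615) = -18700 J.
Q = 0 for an adiabatic process, so W = −ΔU = 18700 J.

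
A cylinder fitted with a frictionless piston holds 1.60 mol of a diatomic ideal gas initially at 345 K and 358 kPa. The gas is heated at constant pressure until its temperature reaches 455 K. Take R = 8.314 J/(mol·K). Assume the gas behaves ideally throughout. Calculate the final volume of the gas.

16.9 L

V₁ = nRT₁/P₁ = 1.60×8.314×345/358 = 12.8 L.
Isobaric: P stays 358 kPa; V/T = const ⇒ T₂ = 455 K, V₂ = 16.9 L.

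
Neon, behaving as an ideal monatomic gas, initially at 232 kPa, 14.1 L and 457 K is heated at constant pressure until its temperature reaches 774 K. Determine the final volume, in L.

23.9 L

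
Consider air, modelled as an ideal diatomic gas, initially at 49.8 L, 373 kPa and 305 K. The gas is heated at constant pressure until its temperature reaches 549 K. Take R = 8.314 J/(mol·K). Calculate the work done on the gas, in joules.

n = P₁V₁/(RT₁) = 373×49.8/(8.314×305) = 7.33 mol.
Isobaric: P stays 373 kPa; V/T = const ⇒ T₂ = 549 K, V₂ = 89.6 L.
W = PΔV = 373×(89.6−49.8) kPa·L = 14900 J.
Work done on the gas = −W_by = -14900 J.

-14900 J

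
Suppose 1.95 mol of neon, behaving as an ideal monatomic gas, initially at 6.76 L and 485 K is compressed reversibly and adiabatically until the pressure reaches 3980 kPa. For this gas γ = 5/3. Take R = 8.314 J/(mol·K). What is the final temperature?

793 K

P₁ = nRT₁/V₁ = 1.95×8.314×485/6.76 = 1160 kPa.
Adiabatic: T₂/T₁ = (P₂/P₁)^((γ−1)/γ) ⇒ T₂ = 485×(3.42)^0.400 = 793 K; V₂ = 3.23 L.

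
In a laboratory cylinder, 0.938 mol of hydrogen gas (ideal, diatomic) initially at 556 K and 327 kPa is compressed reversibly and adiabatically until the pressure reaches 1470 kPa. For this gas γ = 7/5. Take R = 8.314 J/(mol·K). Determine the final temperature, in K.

V₁ = nRT₁/P₁ = 0.938×8.314×556/327 = 13.3 L.
Adiabatic: T₂/T₁ = (P₂/P₁)^((γ−1)/γ) ⇒ T₂ = 556×(4.50)^0.286 = 854 K; V₂ = 4.53 L.

854 K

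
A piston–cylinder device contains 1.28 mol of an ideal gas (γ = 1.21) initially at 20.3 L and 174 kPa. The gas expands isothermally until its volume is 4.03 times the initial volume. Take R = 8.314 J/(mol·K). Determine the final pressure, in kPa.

T₁ = P₁V₁/(nR) = 174×20.3/(1.28×8.314) = 332 K.
Isothermal: T stays 332 K; PV = const ⇒ V₂ = 81.8 L, P₂ = 43.2 kPa.

43.2 kPa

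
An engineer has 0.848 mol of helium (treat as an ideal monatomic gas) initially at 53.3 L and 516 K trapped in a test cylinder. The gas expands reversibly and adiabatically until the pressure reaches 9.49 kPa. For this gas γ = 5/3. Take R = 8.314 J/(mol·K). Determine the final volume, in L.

P₁ = nRT₁/V₁ = 0.848×8.314×516/53.3 = 68.3 kPa.
Adiabatic: T₂/T₁ = (P₂/P₁)^((γ−1)/γ) ⇒ T₂ = 516×(0.139)^0.400 = 234 K; V₂ = 174 L.

174 L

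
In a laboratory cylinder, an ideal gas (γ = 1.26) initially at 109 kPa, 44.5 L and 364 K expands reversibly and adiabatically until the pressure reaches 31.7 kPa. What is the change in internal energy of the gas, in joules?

-4200 J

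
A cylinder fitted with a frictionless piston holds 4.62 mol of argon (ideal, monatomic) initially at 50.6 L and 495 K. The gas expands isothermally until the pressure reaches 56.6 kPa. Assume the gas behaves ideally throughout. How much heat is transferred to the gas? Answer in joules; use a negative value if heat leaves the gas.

P₁ = nRT₁/V₁ = 4.62×8.314×495/50.6 = 376 kPa.
Isothermal: T stays 495 K; PV = const ⇒ V₂ = 336 L, P₂ = 56.6 kPa.
ΔU = 0 (ideal gas, T constant).
W = nRT ln(V₂/V₁) = 4.62×8.314×495×ln(6.64) = 36000 J.
Q = ΔU + W = 36000 J.

36000 J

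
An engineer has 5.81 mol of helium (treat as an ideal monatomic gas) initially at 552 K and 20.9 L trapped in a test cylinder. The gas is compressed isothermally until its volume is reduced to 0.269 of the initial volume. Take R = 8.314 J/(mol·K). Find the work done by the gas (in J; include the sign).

-35000 J

P₁ = nRT₁/V₁ = 5.81×8.314×552/20.9 = 1280 kPa.
Isothermal: T stays 552 K; PV = const ⇒ V₂ = 5.62 L, P₂ = 4740 kPa.
W = nRT ln(V₂/V₁) = 5.81×8.314×552×ln(0.269) = -35000 J.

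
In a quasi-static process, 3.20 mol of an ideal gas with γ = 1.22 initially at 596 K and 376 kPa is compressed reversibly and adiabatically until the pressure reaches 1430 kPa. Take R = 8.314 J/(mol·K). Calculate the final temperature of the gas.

V₁ = nRT₁/P₁ = 3.20×8.314×596/376 = 42.2 L.
Adiabatic: T₂/T₁ = (P₂/P₁)^((γ−1)/γ) ⇒ T₂ = 596×(3.80)^0.180 = 758 K; V₂ = 14.1 L.

758 K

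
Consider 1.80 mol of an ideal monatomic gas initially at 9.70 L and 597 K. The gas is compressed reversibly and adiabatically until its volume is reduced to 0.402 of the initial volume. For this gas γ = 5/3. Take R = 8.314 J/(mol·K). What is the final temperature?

P₁ = nRT₁/V₁ = 1.80×8.314×597/9.70 = 921 kPa.
Adiabatic: TV^(γ−1) = const ⇒ T₂ = 597×(2.49)^0.667 = 1100 K; PV^γ = const ⇒ P₂ = 4210 kPa.

1100 K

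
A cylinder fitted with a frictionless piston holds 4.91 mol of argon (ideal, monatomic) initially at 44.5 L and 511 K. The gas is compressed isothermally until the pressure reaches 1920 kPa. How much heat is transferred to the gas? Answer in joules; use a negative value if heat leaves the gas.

P₁ = nRT₁/V₁ = 4.91×8.314×511/44.5 = 469 kPa.
Isothermal: T stays 511 K; PV = const ⇒ V₂ = 10.9 L, P₂ = 1920 kPa.
ΔU = 0 (ideal gas, T constant).
W = nRT ln(V₂/V₁) = 4.91×8.314×511×ln(0.244) = -29400 J.
Q = ΔU + W = -29400 J.

-29400 J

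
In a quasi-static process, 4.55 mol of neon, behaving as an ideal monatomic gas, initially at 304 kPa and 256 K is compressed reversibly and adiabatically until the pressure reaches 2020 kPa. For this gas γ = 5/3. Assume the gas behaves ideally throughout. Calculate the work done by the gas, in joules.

V₁ = nRT₁/P₁ = 4.55×8.314×256/304 = 31.9 L.
Adiabatic: T₂/T₁ = (P₂/P₁)^((γ−1)/γ) ⇒ T₂ = 256×(6.64)^0.400 = 546 K; V₂ = 10.2 L.
ΔU = nCvΔT = 4.55×12.5×(546−256) = 16500 J.
Q = 0 for an adiabatic process, so W = −ΔU = -16500 J.

-16500 J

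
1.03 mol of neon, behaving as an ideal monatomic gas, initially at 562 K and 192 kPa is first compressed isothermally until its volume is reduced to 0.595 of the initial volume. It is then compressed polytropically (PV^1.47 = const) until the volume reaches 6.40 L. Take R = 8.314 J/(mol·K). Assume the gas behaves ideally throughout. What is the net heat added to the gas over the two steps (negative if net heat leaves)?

V₁ = nRT₁/P₁ = 1.03×8.314×562/192 = 25.1 L.
Step 1 — Isothermal: T stays 562 K; PV = const ⇒ V₂ = 14.9 L, P₂ = 323 kPa.
ΔU = 0 (ideal gas, T constant).
W = nRT ln(V₂/V₁) = 1.03×8.314×562×ln(0.595) = -2500 J.
Q = ΔU + W = -2500 J.
State after step 1: P = 323 kPa, V = 14.9 L, T = 562 K.
Step 2 — Polytropic n=1.47: T₂ = T₁(V₁/V₂)^(n−1) = 562×(2.33)^0.47 = 836 K; P₂ = P₁(V₁/V₂)^n = 1120 kPa.
W = (P₁V₁−P₂V₂)/(n−1) = (323×14.9−1120×6.40)/0.47 = -5000 J.
ΔU = nCvΔT = 1.03×12.5×(836−562) = 3520 J.
Q = ΔU + W = -1470 J.
Net over both steps: W = -7500 J, Q = -3970 J, ΔU = 3520 J.

-3970 J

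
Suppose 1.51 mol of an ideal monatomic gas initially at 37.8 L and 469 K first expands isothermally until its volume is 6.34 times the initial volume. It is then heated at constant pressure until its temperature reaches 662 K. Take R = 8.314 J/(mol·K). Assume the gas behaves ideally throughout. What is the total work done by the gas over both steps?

13300 J

P₁ = nRT₁/V₁ = 1.51×8.314×469/37.8 = 156 kPa.
Step 1 — Isothermal: T stays 469 K; PV = const ⇒ V₂ = 240 L, P₂ = 24.6 kPa.
ΔU = 0 (ideal gas, T constant).
W = nRT ln(V₂/V₁) = 1.51×8.314×469×ln(6.34) = 10900 J.
Q = ΔU + W = 10900 J.
State after step 1: P = 24.6 kPa, V = 240 L, T = 469 K.
Step 2 — Isobaric: P stays 24.6 kPa; V/T = const ⇒ T₂ = 662 K, V₂ = 338 L.
W = PΔV = 24.6×(338−240) kPa·L = 2420 J.
ΔU = nCvΔT = 1.51×12.5×(662−469) = 3630 J.
Q = ΔU + W = nCpΔT = 6060 J.
Net over both steps: W = 13300 J, Q = 16900 J, ΔU = 3630 J.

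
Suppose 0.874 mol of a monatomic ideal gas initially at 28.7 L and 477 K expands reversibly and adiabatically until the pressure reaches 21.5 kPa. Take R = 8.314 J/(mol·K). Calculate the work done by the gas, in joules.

2590 J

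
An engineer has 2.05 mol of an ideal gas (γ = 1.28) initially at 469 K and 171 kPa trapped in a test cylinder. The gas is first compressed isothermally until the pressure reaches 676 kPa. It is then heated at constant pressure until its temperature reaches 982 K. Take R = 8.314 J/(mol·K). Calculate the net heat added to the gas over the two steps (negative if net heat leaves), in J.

V₁ = nRT₁/P₁ = 2.05×8.314×469/171 = 46.7 L.
Step 1 — Isothermal: T stays 469 K; PV = const ⇒ V₂ = 11.8 L, P₂ = 676 kPa.
ΔU = 0 (ideal gas, T constant).
W = nRT ln(V₂/V₁) = 2.05×8.314×469×ln(0.253) = -11000 J.
Q = ΔU + W = -11000 J.
State after step 1: P = 676 kPa, V = 11.8 L, T = 469 K.
Step 2 — Isobaric: P stays 676 kPa; V/T = const ⇒ T₂ = 982 K, V₂ = 24.8 L.
W = PΔV = 676×(24.8−11.8) kPa·L = 8740 J.
ΔU = nCvΔT = 2.05×29.7×(982−469) = 31200 J.
Q = ΔU + W = nCpΔT = 40000 J.
Net over both steps: W = -2240 J, Q = 29000 J, ΔU = 31200 J.

29000 J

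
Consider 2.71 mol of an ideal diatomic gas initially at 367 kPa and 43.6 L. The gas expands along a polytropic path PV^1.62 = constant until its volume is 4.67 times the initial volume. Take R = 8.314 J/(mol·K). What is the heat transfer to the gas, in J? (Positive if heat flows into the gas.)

-8740 J

T₁ = P₁V₁/(nR) = 367×43.6/(2.71×8.314) = 710 K.
Polytropic n=1.62: T₂ = T₁(V₁/V₂)^(n−1) = 710×(0.214)^0.62 = 273 K; P₂ = P₁(V₁/V₂)^n = 30.2 kPa.
W = (P₁V₁−P₂V₂)/(n−1) = (367×43.6−30.2×204)/0.62 = 15900 J.
ΔU = nCvΔT = 2.71×20.8×(273−710) = -24600 J.
Q = ΔU + W = -8740 J.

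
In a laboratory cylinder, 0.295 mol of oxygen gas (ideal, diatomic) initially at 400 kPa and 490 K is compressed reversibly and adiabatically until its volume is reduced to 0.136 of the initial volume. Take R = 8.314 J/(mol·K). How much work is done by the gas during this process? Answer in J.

-3670 J

V₁ = nRT₁/P₁ = 0.295×8.314×490/400 = 3.00 L.
Adiabatic: TV^(γ−1) = const ⇒ T₂ = 490×(7.35)^0.400 = 1090 K; PV^γ = const ⇒ P₂ = 6530 kPa.
ΔU = nCvΔT = 0.295×20.8×(1090−490) = 3670 J.
Q = 0 for an adiabatic process, so W = −ΔU = -3670 J.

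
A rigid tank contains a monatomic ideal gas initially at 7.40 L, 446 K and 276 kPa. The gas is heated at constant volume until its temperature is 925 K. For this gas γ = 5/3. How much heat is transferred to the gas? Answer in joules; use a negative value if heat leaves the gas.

3290 J

n = P₁V₁/(RT₁) = 276×7.40/(8.314×446) = 0.551 mol.
Isochoric: V stays 7.40 L; P/T = const ⇒ T₂ = 925 K, P₂ = 572 kPa.
W = 0 (no volume change).
ΔU = nCvΔT = 0.551×12.5×(925−446) = 3290 J.
Q = ΔU = 3290 J.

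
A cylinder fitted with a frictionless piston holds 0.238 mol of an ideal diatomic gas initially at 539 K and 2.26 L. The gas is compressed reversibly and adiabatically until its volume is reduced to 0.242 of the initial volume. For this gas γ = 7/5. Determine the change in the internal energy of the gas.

P₁ = nRT₁/V₁ = 0.238×8.314×539/2.26 = 472 kPa.
Adiabatic: TV^(γ−1) = const ⇒ T₂ = 539×(4.13)^0.400 = 951 K; PV^γ = const ⇒ P₂ = 3440 kPa.
For an ideal gas ΔU = nCvΔT with Cv = (5/2)R = 20.8 J/(mol·K).
ΔU = 0.238×20.8×(951−539) = 2040 J.

2040 J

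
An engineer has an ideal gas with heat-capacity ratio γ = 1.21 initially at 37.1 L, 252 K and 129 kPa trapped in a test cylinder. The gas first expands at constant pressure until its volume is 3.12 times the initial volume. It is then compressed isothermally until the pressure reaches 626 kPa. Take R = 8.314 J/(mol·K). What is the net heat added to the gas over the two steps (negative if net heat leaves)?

34900 J

n = P₁V₁/(RT₁) = 129×37.1/(8.314×252) = 2.28 mol.
Step 1 — Isobaric: P stays 129 kPa; V/T = const ⇒ T₂ = 786 K, V₂ = 116 L.
W = PΔV = 129×(116−37.1) kPa·L = 10100 J.
ΔU = nCvΔT = 2.28×39.6×(786−252) = 48300 J.
Q = ΔU + W = nCpΔT = 58500 J.
State after step 1: P = 129 kPa, V = 116 L, T = 786 K.
Step 2 — Isothermal: T stays 786 K; PV = const ⇒ V₂ = 23.9 L, P₂ = 626 kPa.
ΔU = 0 (ideal gas, T constant).
W = nRT ln(V₂/V₁) = 2.28×8.314×786×ln(0.206) = -23600 J.
Q = ΔU + W = -23600 J.
Net over both steps: W = -13400 J, Q = 34900 J, ΔU = 48300 J.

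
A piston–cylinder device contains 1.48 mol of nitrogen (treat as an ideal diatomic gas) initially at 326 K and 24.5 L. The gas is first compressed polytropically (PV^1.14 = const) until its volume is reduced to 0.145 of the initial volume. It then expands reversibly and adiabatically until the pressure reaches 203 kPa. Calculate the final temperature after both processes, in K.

242 K

P₁ = nRT₁/V₁ = 1.48×8.314×326/24.5 = 164 kPa.
Step 1 — Polytropic n=1.14: T₂ = T₁(V₁/V₂)^(n−1) = 326×(6.90)^0.14 = 427 K; P₂ = P₁(V₁/V₂)^n = 1480 kPa.
W = (P₁V₁−P₂V₂)/(n−1) = (164×24.5−1480×3.55)/0.14 = -8890 J.
ΔU = nCvΔT = 1.48×20.8×(427−326) = 3110 J.
Q = ΔU + W = -5780 J.
State after step 1: P = 1480 kPa, V = 3.55 L, T = 427 K.
Step 2 — Adiabatic: T₂/T₁ = (P₂/P₁)^((γ−1)/γ) ⇒ T₂ = 427×(0.137)^0.286 = 242 K; V₂ = 14.7 L.
ΔU = nCvΔT = 1.48×20.8×(242−427) = -5690 J.
Q = 0 for an adiabatic process, so W = −ΔU = 5690 J.
Net over both steps: W = -3200 J, Q = -5780 J, ΔU = -2580 J.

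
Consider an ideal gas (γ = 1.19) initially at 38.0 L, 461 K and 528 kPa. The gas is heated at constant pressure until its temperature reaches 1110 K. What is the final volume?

91.5 L

Isobaric: P stays 528 kPa; V/T = const ⇒ T₂ = 1110 K, V₂ = 91.5 L.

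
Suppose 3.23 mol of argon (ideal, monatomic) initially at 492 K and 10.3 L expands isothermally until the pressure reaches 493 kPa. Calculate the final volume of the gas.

26.8 L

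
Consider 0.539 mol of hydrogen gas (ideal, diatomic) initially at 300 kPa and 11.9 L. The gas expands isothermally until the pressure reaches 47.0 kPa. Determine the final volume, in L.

T₁ = P₁V₁/(nR) = 300×11.9/(0.539×8.314) = 797 K.
Isothermal: T stays 797 K; PV = const ⇒ V₂ = 76.0 L, P₂ = 47.0 kPa.

76.0 L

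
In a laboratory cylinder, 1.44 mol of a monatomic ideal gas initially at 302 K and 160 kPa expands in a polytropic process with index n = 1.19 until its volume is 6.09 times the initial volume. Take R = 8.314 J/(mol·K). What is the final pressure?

V₁ = nRT₁/P₁ = 1.44×8.314×302/160 = 22.6 L.
Polytropic n=1.19: T₂ = T₁(V₁/V₂)^(n−1) = 302×(0.164)^0.19 = 214 K; P₂ = P₁(V₁/V₂)^n = 18.6 kPa.

18.6 kPa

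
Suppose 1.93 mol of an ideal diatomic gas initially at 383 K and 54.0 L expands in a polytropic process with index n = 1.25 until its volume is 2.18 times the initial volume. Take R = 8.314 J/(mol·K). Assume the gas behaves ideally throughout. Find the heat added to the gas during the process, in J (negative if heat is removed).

1630 J

P₁ = nRT₁/V₁ = 1.93×8.314×383/54.0 = 114 kPa.
Polytropic n=1.25: T₂ = T₁(V₁/V₂)^(n−1) = 383×(0.459)^0.25 = 315 K; P₂ = P₁(V₁/V₂)^n = 43.0 kPa.
W = (P₁V₁−P₂V₂)/(n−1) = (114×54.0−43.0×118)/0.25 = 4350 J.
ΔU = nCvΔT = 1.93×20.8×(315−383) = -2720 J.
Q = ΔU + W = 1630 J.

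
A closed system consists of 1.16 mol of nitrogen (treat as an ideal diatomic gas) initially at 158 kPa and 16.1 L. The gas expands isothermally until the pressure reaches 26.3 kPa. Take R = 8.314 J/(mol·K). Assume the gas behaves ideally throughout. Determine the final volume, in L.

T₁ = P₁V₁/(nR) = 158×16.1/(1.16×8.314) = 264 K.
Isothermal: T stays 264 K; PV = const ⇒ V₂ = 96.7 L, P₂ = 26.3 kPa.

96.7 L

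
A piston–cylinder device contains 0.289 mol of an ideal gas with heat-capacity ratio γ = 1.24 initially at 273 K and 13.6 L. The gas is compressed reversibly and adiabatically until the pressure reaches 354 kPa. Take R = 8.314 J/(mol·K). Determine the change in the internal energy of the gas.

P₁ = nRT₁/V₁ = 0.289×8.314×273/13.6 = 48.2 kPa.
Adiabatic: T₂/T₁ = (P₂/P₁)^((γ−1)/γ) ⇒ T₂ = 273×(7.34)^0.194 = 402 K; V₂ = 2.73 L.
For an ideal gas ΔU = nCvΔT with Cv = R/(γ−1) = 34.6 J/(mol·K).
ΔU = 0.289×34.6×(402−273) = 1290 J.

1290 J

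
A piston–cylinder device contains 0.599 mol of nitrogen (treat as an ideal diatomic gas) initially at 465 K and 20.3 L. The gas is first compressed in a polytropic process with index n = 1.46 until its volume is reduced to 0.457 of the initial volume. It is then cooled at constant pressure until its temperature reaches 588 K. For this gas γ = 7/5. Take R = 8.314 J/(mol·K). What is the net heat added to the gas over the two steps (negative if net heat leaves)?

-1040 J

P₁ = nRT₁/V₁ = 0.599×8.314×465/20.3 = 114 kPa.
Step 1 — Polytropic n=1.46: T₂ = T₁(V₁/V₂)^(n−1) = 465×(2.19)^0.46 = 667 K; P₂ = P₁(V₁/V₂)^n = 358 kPa.
W = (P₁V₁−P₂V₂)/(n−1) = (114×20.3−358×9.28)/0.46 = -2180 J.
ΔU = nCvΔT = 0.599×20.8×(667−465) = 2510 J.
Q = ΔU + W = 327 J.
State after step 1: P = 358 kPa, V = 9.28 L, T = 667 K.
Step 2 — Isobaric: P stays 358 kPa; V/T = const ⇒ T₂ = 588 K, V₂ = 8.18 L.
W = PΔV = 358×(8.18−9.28) kPa·L = -392 J.
ΔU = nCvΔT = 0.599×20.8×(588−667) = -979 J.
Q = ΔU + W = nCpΔT = -1370 J.
Net over both steps: W = -2570 J, Q = -1040 J, ΔU = 1530 J.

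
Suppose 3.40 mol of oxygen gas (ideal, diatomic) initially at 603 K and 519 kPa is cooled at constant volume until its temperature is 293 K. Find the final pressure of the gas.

252 kPa

V₁ = nRT₁/P₁ = 3.40×8.314×603/519 = 32.8 L.
Isochoric: V stays 32.8 L; P/T = const ⇒ T₂ = 293 K, P₂ = 252 kPa.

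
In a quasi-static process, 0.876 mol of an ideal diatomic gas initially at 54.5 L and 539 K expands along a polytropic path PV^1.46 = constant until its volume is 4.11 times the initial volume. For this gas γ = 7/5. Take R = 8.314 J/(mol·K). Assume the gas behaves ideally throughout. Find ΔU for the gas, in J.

P₁ = nRT₁/V₁ = 0.876×8.314×539/54.5 = 72.0 kPa.
Polytropic n=1.46: T₂ = T₁(V₁/V₂)^(n−1) = 539×(0.243)^0.46 = 281 K; P₂ = P₁(V₁/V₂)^n = 9.15 kPa.
For an ideal gas ΔU = nCvΔT with Cv = (5/2)R = 20.8 J/(mol·K).
ΔU = 0.876×20.8×(281−539) = -4690 J.

-4690 J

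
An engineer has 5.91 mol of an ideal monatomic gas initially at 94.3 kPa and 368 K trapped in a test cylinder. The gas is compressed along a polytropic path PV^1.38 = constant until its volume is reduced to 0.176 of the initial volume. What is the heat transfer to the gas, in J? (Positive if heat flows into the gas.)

V₁ = nRT₁/P₁ = 5.91×8.314×368/94.3 = 192 L.
Polytropic n=1.38: T₂ = T₁(V₁/V₂)^(n−1) = 368×(5.68)^0.38 = 712 K; P₂ = P₁(V₁/V₂)^n = 1040 kPa.
W = (P₁V₁−P₂V₂)/(n−1) = (94.3×192−1040×33.7)/0.38 = -44500 J.
ΔU = nCvΔT = 5.91×12.5×(712−368) = 25400 J.
Q = ΔU + W = -19100 J.

-19100 J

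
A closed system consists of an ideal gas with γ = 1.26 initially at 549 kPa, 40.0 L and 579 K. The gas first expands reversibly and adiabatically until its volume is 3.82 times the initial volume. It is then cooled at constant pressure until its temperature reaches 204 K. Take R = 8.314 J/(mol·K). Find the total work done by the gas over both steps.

n = P₁V₁/(RT₁) = 549×40.0/(8.314×579) = 4.56 mol.
Step 1 — Adiabatic: TV^(γ−1) = const ⇒ T₂ = 579×(0.262)^0.260 = 409 K; PV^γ = const ⇒ P₂ = 101 kPa.
ΔU = nCvΔT = 4.56×32.0×(409−579) = -24900 J.
Q = 0 for an adiabatic process, so W = −ΔU = 24900 J.
State after step 1: P = 101 kPa, V = 153 L, T = 409 K.
Step 2 — Isobaric: P stays 101 kPa; V/T = const ⇒ T₂ = 204 K, V₂ = 76.3 L.
W = PΔV = 101×(76.3−153) kPa·L = -7760 J.
ΔU = nCvΔT = 4.56×32.0×(204−409) = -29900 J.
Q = ΔU + W = nCpΔT = -37600 J.
Net over both steps: W = 17100 J, Q = -37600 J, ΔU = -54700 J.

17100 J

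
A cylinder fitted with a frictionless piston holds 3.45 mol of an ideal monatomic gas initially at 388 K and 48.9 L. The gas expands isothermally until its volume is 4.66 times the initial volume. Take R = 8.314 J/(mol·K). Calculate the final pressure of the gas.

48.8 kPa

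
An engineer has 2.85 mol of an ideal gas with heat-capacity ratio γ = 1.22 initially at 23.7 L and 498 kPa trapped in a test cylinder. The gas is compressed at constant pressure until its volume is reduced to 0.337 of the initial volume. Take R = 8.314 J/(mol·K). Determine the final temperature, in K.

168 K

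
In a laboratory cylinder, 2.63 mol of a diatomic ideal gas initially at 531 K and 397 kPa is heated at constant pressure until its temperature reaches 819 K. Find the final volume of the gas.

45.1 L

V₁ = nRT₁/P₁ = 2.63×8.314×531/397 = 29.2 L.
Isobaric: P stays 397 kPa; V/T = const ⇒ T₂ = 819 K, V₂ = 45.1 L.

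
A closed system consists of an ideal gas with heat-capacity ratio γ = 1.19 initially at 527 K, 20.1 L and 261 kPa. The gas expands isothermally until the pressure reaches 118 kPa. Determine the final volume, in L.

44.5 L

Isothermal: T stays 527 K; PV = const ⇒ V₂ = 44.5 L, P₂ = 118 kPa.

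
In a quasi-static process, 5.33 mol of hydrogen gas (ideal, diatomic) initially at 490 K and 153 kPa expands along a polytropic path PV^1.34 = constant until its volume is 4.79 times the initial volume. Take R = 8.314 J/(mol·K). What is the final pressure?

18.8 kPa

V₁ = nRT₁/P₁ = 5.33×8.314×490/153 = 142 L.
Polytropic n=1.34: T₂ = T₁(V₁/V₂)^(n−1) = 490×(0.209)^0.34 = 288 K; P₂ = P₁(V₁/V₂)^n = 18.8 kPa.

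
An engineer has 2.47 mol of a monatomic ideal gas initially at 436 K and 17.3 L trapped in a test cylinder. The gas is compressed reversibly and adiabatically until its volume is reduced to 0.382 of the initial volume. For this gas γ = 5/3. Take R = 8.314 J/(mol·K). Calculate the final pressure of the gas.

2570 kPa

P₁ = nRT₁/V₁ = 2.47×8.314×436/17.3 = 518 kPa.
Adiabatic: TV^(γ−1) = const ⇒ T₂ = 436×(2.62)^0.667 = 828 K; PV^γ = const ⇒ P₂ = 2570 kPa.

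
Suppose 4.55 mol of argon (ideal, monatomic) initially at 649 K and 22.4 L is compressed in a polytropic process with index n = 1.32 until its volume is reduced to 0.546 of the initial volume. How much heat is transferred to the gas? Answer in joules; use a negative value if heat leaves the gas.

-8520 J

P₁ = nRT₁/V₁ = 4.55×8.314×649/22.4 = 1100 kPa.
Polytropic n=1.32: T₂ = T₁(V₁/V₂)^(n−1) = 649×(1.83)^0.32 = 788 K; P₂ = P₁(V₁/V₂)^n = 2440 kPa.
W = (P₁V₁−P₂V₂)/(n−1) = (1100×22.4−2440×12.2)/0.32 = -16400 J.
ΔU = nCvΔT = 4.55×12.5×(788−649) = 7870 J.
Q = ΔU + W = -8520 J.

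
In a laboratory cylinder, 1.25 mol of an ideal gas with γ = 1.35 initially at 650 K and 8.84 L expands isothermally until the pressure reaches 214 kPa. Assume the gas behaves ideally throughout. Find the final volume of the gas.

P₁ = nRT₁/V₁ = 1.25×8.314×650/8.84 = 764 kPa.
Isothermal: T stays 650 K; PV = const ⇒ V₂ = 31.6 L, P₂ = 214 kPa.

31.6 L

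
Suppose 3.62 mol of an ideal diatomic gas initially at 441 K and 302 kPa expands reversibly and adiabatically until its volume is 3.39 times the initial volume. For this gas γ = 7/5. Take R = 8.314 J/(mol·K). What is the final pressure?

V₁ = nRT₁/P₁ = 3.62×8.314×441/302 = 43.9 L.
Adiabatic: TV^(γ−1) = const ⇒ T₂ = 441×(0.295)^0.400 = 271 K; PV^γ = const ⇒ P₂ = 54.7 kPa.

54.7 kPa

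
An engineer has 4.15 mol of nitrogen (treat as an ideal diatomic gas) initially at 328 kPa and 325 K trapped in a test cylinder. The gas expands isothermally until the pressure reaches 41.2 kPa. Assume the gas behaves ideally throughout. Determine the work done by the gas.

23300 J

V₁ = nRT₁/P₁ = 4.15×8.314×325/328 = 34.2 L.
Isothermal: T stays 325 K; PV = const ⇒ V₂ = 272 L, P₂ = 41.2 kPa.
W = nRT ln(V₂/V₁) = 4.15×8.314×325×ln(7.96) = 23300 J.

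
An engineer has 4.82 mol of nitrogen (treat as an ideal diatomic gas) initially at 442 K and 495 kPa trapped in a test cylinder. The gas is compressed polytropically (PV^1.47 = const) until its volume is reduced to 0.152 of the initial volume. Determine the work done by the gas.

-53700 J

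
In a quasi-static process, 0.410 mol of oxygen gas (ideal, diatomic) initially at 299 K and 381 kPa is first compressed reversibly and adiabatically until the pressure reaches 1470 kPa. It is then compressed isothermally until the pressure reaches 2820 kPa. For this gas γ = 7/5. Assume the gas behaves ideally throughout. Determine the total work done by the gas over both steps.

V₁ = nRT₁/P₁ = 0.410×8.314×299/381 = 2.68 L.
Step 1 — Adiabatic: T₂/T₁ = (P₂/P₁)^((γ−1)/γ) ⇒ T₂ = 299×(3.86)^0.286 = 440 K; V₂ = 1.02 L.
ΔU = nCvΔT = 0.410×20.8×(440−299) = 1200 J.
Q = 0 for an adiabatic process, so W = −ΔU = -1200 J.
State after step 1: P = 1470 kPa, V = 1.02 L, T = 440 K.
Step 2 — Isothermal: T stays 440 K; PV = const ⇒ V₂ = 0.532 L, P₂ = 2820 kPa.
ΔU = 0 (ideal gas, T constant).
W = nRT ln(V₂/V₁) = 0.410×8.314×440×ln(0.521) = -977 J.
Q = ΔU + W = -977 J.
Net over both steps: W = -2180 J, Q = -977 J, ΔU = 1200 J.

-2180 J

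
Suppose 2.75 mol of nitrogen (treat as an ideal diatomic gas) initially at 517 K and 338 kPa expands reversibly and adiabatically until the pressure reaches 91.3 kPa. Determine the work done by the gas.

9220 J

V₁ = nRT₁/P₁ = 2.75×8.314×517/338 = 35.0 L.
Adiabatic: T₂/T₁ = (P₂/P₁)^((γ−1)/γ) ⇒ T₂ = 517×(0.270)^0.286 = 356 K; V₂ = 89.1 L.
ΔU = nCvΔT = 2.75×20.8×(356−517) = -9220 J.
Q = 0 for an adiabatic process, so W = −ΔU = 9220 J.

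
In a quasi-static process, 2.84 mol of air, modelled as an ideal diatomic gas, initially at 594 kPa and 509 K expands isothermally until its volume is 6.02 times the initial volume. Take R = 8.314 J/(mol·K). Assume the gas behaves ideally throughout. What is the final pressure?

V₁ = nRT₁/P₁ = 2.84×8.314×509/594 = 20.2 L.
Isothermal: T stays 509 K; PV = const ⇒ V₂ = 122 L, P₂ = 98.7 kPa.

98.7 kPa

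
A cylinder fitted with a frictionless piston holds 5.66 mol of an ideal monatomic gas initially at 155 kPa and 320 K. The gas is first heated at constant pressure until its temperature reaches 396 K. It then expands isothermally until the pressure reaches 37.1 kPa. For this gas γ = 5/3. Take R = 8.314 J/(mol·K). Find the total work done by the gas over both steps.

30200 J

V₁ = nRT₁/P₁ = 5.66×8.314×320/155 = 97.2 L.
Step 1 — Isobaric: P stays 155 kPa; V/T = const ⇒ T₂ = 396 K, V₂ = 120 L.
W = PΔV = 155×(120−97.2) kPa·L = 3580 J.
ΔU = nCvΔT = 5.66×12.5×(396−320) = 5360 J.
Q = ΔU + W = nCpΔT = 8940 J.
State after step 1: P = 155 kPa, V = 120 L, T = 396 K.
Step 2 — Isothermal: T stays 396 K; PV = const ⇒ V₂ = 502 L, P₂ = 37.1 kPa.
ΔU = 0 (ideal gas, T constant).
W = nRT ln(V₂/V₁) = 5.66×8.314×396×ln(4.18) = 26600 J.
Q = ΔU + W = 26600 J.
Net over both steps: W = 30200 J, Q = 35600 J, ΔU = 5360 J.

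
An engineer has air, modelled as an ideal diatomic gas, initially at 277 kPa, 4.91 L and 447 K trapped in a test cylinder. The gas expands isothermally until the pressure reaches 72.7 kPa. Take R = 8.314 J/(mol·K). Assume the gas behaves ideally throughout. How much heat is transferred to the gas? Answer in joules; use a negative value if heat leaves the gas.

n = P₁V₁/(RT₁) = 277×4.91/(8.314×447) = 0.366 mol.
Isothermal: T stays 447 K; PV = const ⇒ V₂ = 18.7 L, P₂ = 72.7 kPa.
ΔU = 0 (ideal gas, T constant).
W = nRT ln(V₂/V₁) = 0.366×8.314×447×ln(3.81) = 1820 J.
Q = ΔU + W = 1820 J.

1820 J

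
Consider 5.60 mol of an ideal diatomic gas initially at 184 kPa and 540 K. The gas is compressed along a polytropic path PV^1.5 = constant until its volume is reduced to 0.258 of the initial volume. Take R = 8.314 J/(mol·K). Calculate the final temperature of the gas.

V₁ = nRT₁/P₁ = 5.60×8.314×540/184 = 137 L.
Polytropic n=1.5: T₂ = T₁(V₁/V₂)^(n−1) = 540×(3.88)^0.50 = 1060 K; P₂ = P₁(V₁/V₂)^n = 1400 kPa.

1060 K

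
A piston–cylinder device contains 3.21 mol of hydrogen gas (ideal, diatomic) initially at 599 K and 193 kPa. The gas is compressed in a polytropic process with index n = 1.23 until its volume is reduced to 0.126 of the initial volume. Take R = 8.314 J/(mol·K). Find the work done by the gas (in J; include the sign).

-42400 J

V₁ = nRT₁/P₁ = 3.21×8.314×599/193 = 82.8 L.
Polytropic n=1.23: T₂ = T₁(V₁/V₂)^(n−1) = 599×(7.94)^0.23 = 965 K; P₂ = P₁(V₁/V₂)^n = 2470 kPa.
W = (P₁V₁−P₂V₂)/(n−1) = (193×82.8−2470×10.4)/0.23 = -42400 J.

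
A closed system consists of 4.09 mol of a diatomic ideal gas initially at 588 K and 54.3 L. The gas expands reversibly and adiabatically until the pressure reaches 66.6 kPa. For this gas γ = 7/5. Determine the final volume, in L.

P₁ = nRT₁/V₁ = 4.09×8.314×588/54.3 = 368 kPa.
Adiabatic: T₂/T₁ = (P₂/P₁)^((γ−1)/γ) ⇒ T₂ = 588×(0.181)^0.286 = 361 K; V₂ = 184 L.

184 L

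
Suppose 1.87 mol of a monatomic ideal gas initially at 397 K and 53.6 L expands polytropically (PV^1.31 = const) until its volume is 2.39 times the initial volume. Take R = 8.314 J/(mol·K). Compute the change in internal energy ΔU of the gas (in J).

-2190 J

P₁ = nRT₁/V₁ = 1.87×8.314×397/53.6 = 115 kPa.
Polytropic n=1.31: T₂ = T₁(V₁/V₂)^(n−1) = 397×(0.418)^0.31 = 303 K; P₂ = P₁(V₁/V₂)^n = 36.8 kPa.
For an ideal gas ΔU = nCvΔT with Cv = (3/2)R = 12.5 J/(mol·K).
ΔU = 1.87×12.5×(303−397) = -2190 J.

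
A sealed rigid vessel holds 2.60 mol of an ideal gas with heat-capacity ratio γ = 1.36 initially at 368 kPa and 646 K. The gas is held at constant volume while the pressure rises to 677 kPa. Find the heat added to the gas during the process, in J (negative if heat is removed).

32600 J

V₁ = nRT₁/P₁ = 2.60×8.314×646/368 = 37.9 L.
Isochoric: V stays 37.9 L; P/T = const ⇒ T₂ = 1190 K, P₂ = 677 kPa.
W = 0 (no volume change).
ΔU = nCvΔT = 2.60×23.1×(1190−646) = 32600 J.
Q = ΔU = 32600 J.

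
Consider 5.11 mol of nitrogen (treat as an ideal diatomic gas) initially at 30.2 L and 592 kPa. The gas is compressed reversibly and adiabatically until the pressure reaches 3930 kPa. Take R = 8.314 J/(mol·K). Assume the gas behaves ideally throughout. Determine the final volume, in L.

T₁ = P₁V₁/(nR) = 592×30.2/(5.11×8.314) = 421 K.
Adiabatic: T₂/T₁ = (P₂/P₁)^((γ−1)/γ) ⇒ T₂ = 421×(6.64)^0.286 = 723 K; V₂ = 7.81 L.

7.81 L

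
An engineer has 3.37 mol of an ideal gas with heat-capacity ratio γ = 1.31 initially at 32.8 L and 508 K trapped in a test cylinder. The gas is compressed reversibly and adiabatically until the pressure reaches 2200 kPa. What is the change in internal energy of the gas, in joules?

P₁ = nRT₁/V₁ = 3.37×8.314×508/32.8 = 434 kPa.
Adiabatic: T₂/T₁ = (P₂/P₁)^((γ−1)/γ) ⇒ T₂ = 508×(5.07)^0.237 = 746 K; V₂ = 9.50 L.
For an ideal gas ΔU = nCvΔT with Cv = R/(γ−1) = 26.8 J/(mol·K).
ΔU = 3.37×26.8×(746−508) = 21500 J.

21500 J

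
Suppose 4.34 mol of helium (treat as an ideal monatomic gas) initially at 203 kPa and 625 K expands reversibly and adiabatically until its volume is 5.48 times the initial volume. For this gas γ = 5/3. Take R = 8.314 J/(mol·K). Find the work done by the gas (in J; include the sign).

V₁ = nRT₁/P₁ = 4.34×8.314×625/203 = 111 L.
Adiabatic: TV^(γ−1) = const ⇒ T₂ = 625×(0.182)^0.667 = 201 K; PV^γ = const ⇒ P₂ = 11.9 kPa.
ΔU = nCvΔT = 4.34×12.5×(201−625) = -22900 J.
Q = 0 for an adiabatic process, so W = −ΔU = 22900 J.

22900 J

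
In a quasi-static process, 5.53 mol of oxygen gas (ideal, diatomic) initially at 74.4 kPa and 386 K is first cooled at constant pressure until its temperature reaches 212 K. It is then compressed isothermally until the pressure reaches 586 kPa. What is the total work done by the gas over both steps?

-28100 J

V₁ = nRT₁/P₁ = 5.53×8.314×386/74.4 = 239 L.
Step 1 — Isobaric: P stays 74.4 kPa; V/T = const ⇒ T₂ = 212 K, V₂ = 131 L.
W = PΔV = 74.4×(131−239) kPa·L = -8000 J.
ΔU = nCvΔT = 5.53×20.8×(212−386) = -20000 J.
Q = ΔU + W = nCpΔT = -28000 J.
State after step 1: P = 74.4 kPa, V = 131 L, T = 212 K.
Step 2 — Isothermal: T stays 212 K; PV = const ⇒ V₂ = 16.6 L, P₂ = 586 kPa.
ΔU = 0 (ideal gas, T constant).
W = nRT ln(V₂/V₁) = 5.53×8.314×212×ln(0.127) = -20100 J.
Q = ΔU + W = -20100 J.
Net over both steps: W = -28100 J, Q = -48100 J, ΔU = -20000 J.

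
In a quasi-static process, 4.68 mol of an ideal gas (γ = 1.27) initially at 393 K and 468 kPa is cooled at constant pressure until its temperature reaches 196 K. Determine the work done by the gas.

-7670 J

V₁ = nRT₁/P₁ = 4.68×8.314×393/468 = 32.7 L.
Isobaric: P stays 468 kPa; V/T = const ⇒ T₂ = 196 K, V₂ = 16.3 L.
W = PΔV = 468×(16.3−32.7) kPa·L = -7670 J.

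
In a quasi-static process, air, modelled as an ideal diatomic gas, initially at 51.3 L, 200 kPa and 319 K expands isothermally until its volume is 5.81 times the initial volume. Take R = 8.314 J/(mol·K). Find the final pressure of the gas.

34.4 kPa

Isothermal: T stays 319 K; PV = const ⇒ V₂ = 298 L, P₂ = 34.4 kPa.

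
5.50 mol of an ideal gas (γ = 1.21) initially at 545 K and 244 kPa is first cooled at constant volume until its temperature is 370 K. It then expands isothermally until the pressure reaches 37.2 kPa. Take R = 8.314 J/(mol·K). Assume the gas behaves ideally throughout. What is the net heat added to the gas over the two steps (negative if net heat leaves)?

V₁ = nRT₁/P₁ = 5.50×8.314×545/244 = 102 L.
Step 1 — Isochoric: V stays 102 L; P/T = const ⇒ T₂ = 370 K, P₂ = 166 kPa.
W = 0 (no volume change).
ΔU = nCvΔT = 5.50×39.6×(370−545) = -38100 J.
Q = ΔU = -38100 J.
State after step 1: P = 166 kPa, V = 102 L, T = 370 K.
Step 2 — Isothermal: T stays 370 K; PV = const ⇒ V₂ = 455 L, P₂ = 37.2 kPa.
ΔU = 0 (ideal gas, T constant).
W = nRT ln(V₂/V₁) = 5.50×8.314×370×ln(4.45) = 25300 J.
Q = ΔU + W = 25300 J.
Net over both steps: W = 25300 J, Q = -12800 J, ΔU = -38100 J.

-12800 J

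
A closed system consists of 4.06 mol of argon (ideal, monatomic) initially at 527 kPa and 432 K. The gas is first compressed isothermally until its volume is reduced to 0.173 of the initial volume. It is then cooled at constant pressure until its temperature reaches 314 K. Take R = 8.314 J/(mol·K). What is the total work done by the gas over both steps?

V₁ = nRT₁/P₁ = 4.06×8.314×432/527 = 27.7 L.
Step 1 — Isothermal: T stays 432 K; PV = const ⇒ V₂ = 4.79 L, P₂ = 3050 kPa.
ΔU = 0 (ideal gas, T constant).
W = nRT ln(V₂/V₁) = 4.06×8.314×432×ln(0.173) = -25600 J.
Q = ΔU + W = -25600 J.
State after step 1: P = 3050 kPa, V = 4.79 L, T = 432 K.
Step 2 — Isobaric: P stays 3050 kPa; V/T = const ⇒ T₂ = 314 K, V₂ = 3.48 L.
W = PΔV = 3050×(3.48−4.79) kPa·L = -3980 J.
ΔU = nCvΔT = 4.06×12.5×(314−432) = -5970 J.
Q = ΔU + W = nCpΔT = -9960 J.
Net over both steps: W = -29600 J, Q = -35500 J, ΔU = -5970 J.

-29600 J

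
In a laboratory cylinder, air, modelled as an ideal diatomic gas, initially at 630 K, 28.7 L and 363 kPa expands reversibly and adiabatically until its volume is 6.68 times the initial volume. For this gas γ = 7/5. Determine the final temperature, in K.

295 K

Adiabatic: TV^(γ−1) = const ⇒ T₂ = 630×(0.150)^0.400 = 295 K; PV^γ = const ⇒ P₂ = 25.4 kPa.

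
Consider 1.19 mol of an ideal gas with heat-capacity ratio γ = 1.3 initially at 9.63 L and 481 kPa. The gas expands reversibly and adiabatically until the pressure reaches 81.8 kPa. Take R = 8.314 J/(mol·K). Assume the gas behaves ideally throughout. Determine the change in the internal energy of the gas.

T₁ = P₁V₁/(nR) = 481×9.63/(1.19×8.314) = 468 K.
Adiabatic: T₂/T₁ = (P₂/P₁)^((γ−1)/γ) ⇒ T₂ = 468×(0.170)^0.231 = 311 K; V₂ = 37.6 L.
For an ideal gas ΔU = nCvΔT with Cv = R/(γ−1) = 27.7 J/(mol·K).
ΔU = 1.19×27.7×(311−468) = -5180 J.

-5180 J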